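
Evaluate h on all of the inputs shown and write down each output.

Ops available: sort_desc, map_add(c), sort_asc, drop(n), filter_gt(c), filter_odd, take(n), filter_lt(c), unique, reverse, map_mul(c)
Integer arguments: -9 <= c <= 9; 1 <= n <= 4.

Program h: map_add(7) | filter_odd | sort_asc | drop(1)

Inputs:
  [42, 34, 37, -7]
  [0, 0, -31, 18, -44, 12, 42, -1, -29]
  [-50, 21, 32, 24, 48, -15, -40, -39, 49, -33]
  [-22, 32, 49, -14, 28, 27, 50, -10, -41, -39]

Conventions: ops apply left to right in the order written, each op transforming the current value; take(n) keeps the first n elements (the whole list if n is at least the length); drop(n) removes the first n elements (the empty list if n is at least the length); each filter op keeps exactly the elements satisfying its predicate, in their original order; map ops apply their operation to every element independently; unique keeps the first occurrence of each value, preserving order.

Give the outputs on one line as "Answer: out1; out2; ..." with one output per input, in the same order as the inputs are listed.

[49]; [7, 7, 19, 25, 49]; [-33, 31, 39, 55]; [-7, -3, 35, 39, 57]

Execution, op by op:
  [42, 34, 37, -7] -> [49, 41, 44, 0] -> [49, 41] -> [41, 49] -> [49]
  [0, 0, -31, 18, -44, 12, 42, -1, -29] -> [7, 7, -24, 25, -37, 19, 49, 6, -22] -> [7, 7, 25, -37, 19, 49] -> [-37, 7, 7, 19, 25, 49] -> [7, 7, 19, 25, 49]
  [-50, 21, 32, 24, 48, -15, -40, -39, 49, -33] -> [-43, 28, 39, 31, 55, -8, -33, -32, 56, -26] -> [-43, 39, 31, 55, -33] -> [-43, -33, 31, 39, 55] -> [-33, 31, 39, 55]
  [-22, 32, 49, -14, 28, 27, 50, -10, -41, -39] -> [-15, 39, 56, -7, 35, 34, 57, -3, -34, -32] -> [-15, 39, -7, 35, 57, -3] -> [-15, -7, -3, 35, 39, 57] -> [-7, -3, 35, 39, 57]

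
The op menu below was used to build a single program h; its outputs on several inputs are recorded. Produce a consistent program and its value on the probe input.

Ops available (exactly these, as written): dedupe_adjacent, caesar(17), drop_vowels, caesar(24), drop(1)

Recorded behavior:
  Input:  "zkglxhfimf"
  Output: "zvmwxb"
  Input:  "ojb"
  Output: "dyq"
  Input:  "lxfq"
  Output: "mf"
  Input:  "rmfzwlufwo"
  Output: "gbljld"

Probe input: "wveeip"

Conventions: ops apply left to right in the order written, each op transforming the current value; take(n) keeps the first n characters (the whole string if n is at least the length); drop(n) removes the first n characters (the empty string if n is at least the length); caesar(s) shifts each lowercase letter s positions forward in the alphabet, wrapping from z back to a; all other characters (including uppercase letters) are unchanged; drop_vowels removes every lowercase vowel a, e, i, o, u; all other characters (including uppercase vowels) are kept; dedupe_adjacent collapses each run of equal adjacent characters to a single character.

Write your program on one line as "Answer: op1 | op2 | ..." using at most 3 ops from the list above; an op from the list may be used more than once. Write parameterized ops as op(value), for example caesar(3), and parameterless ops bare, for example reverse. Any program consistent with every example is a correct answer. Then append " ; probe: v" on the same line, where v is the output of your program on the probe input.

caesar(17) | caesar(24) | drop_vowels ; probe: "lkttx"

Check, running the answer program on each example:
  "zkglxhfimf" -> "qbxcoywzdw" -> "ozvamwuxbu" -> "zvmwxb"
  "ojb" -> "fas" -> "dyq" -> "dyq"
  "lxfq" -> "cowh" -> "amuf" -> "mf"
  "rmfzwlufwo" -> "idwqnclwnf" -> "gbuolajuld" -> "gbljld"
  probe: "wveeip" -> "nmvvzg" -> "lkttxe" -> "lkttx"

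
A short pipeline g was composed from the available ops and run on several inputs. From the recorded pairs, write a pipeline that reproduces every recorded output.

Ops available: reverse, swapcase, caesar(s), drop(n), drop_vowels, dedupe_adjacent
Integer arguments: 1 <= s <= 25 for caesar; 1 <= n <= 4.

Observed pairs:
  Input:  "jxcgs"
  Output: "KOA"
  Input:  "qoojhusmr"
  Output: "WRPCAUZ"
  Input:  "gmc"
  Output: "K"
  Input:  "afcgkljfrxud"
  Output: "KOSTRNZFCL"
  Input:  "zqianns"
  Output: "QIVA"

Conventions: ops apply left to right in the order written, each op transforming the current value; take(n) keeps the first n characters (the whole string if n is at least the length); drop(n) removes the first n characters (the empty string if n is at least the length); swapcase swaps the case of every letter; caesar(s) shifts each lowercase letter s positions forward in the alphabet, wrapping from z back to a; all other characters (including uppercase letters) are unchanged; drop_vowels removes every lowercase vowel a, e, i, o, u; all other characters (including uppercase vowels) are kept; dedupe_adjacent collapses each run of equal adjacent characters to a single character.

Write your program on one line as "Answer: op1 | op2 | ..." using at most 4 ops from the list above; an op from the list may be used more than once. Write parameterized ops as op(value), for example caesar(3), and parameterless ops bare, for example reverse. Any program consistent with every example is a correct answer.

drop(2) | dedupe_adjacent | caesar(8) | swapcase

Check, running the answer program on each example:
  "jxcgs" -> "cgs" -> "cgs" -> "koa" -> "KOA"
  "qoojhusmr" -> "ojhusmr" -> "ojhusmr" -> "wrpcauz" -> "WRPCAUZ"
  "gmc" -> "c" -> "c" -> "k" -> "K"
  "afcgkljfrxud" -> "cgkljfrxud" -> "cgkljfrxud" -> "kostrnzfcl" -> "KOSTRNZFCL"
  "zqianns" -> "ianns" -> "ians" -> "qiva" -> "QIVA"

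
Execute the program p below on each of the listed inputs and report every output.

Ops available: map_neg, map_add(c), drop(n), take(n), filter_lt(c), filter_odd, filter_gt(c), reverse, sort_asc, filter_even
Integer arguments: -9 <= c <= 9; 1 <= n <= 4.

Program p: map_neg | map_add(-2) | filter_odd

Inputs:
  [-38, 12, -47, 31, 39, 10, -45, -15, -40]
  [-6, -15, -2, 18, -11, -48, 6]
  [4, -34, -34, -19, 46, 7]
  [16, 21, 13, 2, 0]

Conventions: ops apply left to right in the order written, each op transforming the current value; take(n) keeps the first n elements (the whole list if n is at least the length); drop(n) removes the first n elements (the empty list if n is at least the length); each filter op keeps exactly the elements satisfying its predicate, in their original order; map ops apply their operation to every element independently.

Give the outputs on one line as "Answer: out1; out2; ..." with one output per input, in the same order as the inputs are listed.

Execution, op by op:
  [-38, 12, -47, 31, 39, 10, -45, -15, -40] -> [38, -12, 47, -31, -39, -10, 45, 15, 40] -> [36, -14, 45, -33, -41, -12, 43, 13, 38] -> [45, -33, -41, 43, 13]
  [-6, -15, -2, 18, -11, -48, 6] -> [6, 15, 2, -18, 11, 48, -6] -> [4, 13, 0, -20, 9, 46, -8] -> [13, 9]
  [4, -34, -34, -19, 46, 7] -> [-4, 34, 34, 19, -46, -7] -> [-6, 32, 32, 17, -48, -9] -> [17, -9]
  [16, 21, 13, 2, 0] -> [-16, -21, -13, -2, 0] -> [-18, -23, -15, -4, -2] -> [-23, -15]

[45, -33, -41, 43, 13]; [13, 9]; [17, -9]; [-23, -15]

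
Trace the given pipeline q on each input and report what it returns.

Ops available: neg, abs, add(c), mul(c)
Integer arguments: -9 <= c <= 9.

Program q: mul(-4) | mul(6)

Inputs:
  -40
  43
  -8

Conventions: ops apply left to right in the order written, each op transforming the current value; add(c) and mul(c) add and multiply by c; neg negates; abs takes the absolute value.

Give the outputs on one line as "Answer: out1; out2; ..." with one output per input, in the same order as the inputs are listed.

Execution, op by op:
  -40 -> 160 -> 960
  43 -> -172 -> -1032
  -8 -> 32 -> 192

960; -1032; 192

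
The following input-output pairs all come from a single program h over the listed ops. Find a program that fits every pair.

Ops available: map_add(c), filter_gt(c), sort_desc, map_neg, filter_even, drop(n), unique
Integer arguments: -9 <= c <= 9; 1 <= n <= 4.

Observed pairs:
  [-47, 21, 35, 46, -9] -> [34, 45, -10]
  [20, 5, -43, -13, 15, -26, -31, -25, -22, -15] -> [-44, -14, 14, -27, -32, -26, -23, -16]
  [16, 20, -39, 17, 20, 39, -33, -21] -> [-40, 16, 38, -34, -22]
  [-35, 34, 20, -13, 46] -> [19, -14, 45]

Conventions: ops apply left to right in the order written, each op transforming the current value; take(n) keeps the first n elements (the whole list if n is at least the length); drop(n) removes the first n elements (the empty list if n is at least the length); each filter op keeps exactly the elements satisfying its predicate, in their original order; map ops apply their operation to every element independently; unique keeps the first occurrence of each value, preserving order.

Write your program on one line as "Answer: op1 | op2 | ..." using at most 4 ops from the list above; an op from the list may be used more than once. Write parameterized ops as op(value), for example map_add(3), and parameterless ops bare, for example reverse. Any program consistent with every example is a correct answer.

unique | map_add(-1) | drop(2)

Check, running the answer program on each example:
  [-47, 21, 35, 46, -9] -> [-47, 21, 35, 46, -9] -> [-48, 20, 34, 45, -10] -> [34, 45, -10]
  [20, 5, -43, -13, 15, -26, -31, -25, -22, -15] -> [20, 5, -43, -13, 15, -26, -31, -25, -22, -15] -> [19, 4, -44, -14, 14, -27, -32, -26, -23, -16] -> [-44, -14, 14, -27, -32, -26, -23, -16]
  [16, 20, -39, 17, 20, 39, -33, -21] -> [16, 20, -39, 17, 39, -33, -21] -> [15, 19, -40, 16, 38, -34, -22] -> [-40, 16, 38, -34, -22]
  [-35, 34, 20, -13, 46] -> [-35, 34, 20, -13, 46] -> [-36, 33, 19, -14, 45] -> [19, -14, 45]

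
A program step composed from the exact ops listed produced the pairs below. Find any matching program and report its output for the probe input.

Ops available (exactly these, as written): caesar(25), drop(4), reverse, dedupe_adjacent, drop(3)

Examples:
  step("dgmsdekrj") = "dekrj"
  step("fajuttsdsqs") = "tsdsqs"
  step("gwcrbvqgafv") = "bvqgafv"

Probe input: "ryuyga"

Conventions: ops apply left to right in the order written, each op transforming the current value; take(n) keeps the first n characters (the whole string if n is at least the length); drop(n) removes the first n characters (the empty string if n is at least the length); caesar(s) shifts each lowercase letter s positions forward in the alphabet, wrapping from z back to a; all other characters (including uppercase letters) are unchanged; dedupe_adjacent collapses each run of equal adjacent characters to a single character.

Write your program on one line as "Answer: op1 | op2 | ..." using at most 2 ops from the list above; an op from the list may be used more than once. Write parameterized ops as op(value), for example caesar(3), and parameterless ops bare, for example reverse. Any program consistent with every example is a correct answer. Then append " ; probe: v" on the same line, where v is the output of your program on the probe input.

drop(4) | dedupe_adjacent ; probe: "ga"

Check, running the answer program on each example:
  "dgmsdekrj" -> "dekrj" -> "dekrj"
  "fajuttsdsqs" -> "ttsdsqs" -> "tsdsqs"
  "gwcrbvqgafv" -> "bvqgafv" -> "bvqgafv"
  probe: "ryuyga" -> "ga" -> "ga"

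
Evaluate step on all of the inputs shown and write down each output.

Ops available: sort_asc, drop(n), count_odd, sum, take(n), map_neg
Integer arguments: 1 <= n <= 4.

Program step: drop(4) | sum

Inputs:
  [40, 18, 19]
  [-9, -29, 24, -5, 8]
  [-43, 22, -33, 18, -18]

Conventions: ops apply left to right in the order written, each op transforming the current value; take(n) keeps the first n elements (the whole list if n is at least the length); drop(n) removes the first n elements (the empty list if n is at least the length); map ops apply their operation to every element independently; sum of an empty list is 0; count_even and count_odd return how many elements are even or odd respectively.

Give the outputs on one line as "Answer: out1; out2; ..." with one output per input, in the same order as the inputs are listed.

0; 8; -18

Execution, op by op:
  [40, 18, 19] -> [] -> 0
  [-9, -29, 24, -5, 8] -> [8] -> 8
  [-43, 22, -33, 18, -18] -> [-18] -> -18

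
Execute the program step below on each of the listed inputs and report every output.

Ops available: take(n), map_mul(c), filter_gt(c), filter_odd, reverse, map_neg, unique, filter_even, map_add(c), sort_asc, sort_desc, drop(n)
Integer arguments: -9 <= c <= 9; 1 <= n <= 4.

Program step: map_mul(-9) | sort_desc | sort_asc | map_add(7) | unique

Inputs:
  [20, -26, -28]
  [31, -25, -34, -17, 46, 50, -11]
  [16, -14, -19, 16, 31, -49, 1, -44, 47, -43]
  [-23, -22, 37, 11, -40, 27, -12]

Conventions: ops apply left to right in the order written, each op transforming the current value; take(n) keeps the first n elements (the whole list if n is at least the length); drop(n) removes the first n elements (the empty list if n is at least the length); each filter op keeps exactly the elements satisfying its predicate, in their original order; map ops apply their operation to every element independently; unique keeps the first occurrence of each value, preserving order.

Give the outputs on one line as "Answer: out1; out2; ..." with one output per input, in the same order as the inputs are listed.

Execution, op by op:
  [20, -26, -28] -> [-180, 234, 252] -> [252, 234, -180] -> [-180, 234, 252] -> [-173, 241, 259] -> [-173, 241, 259]
  [31, -25, -34, -17, 46, 50, -11] -> [-279, 225, 306, 153, -414, -450, 99] -> [306, 225, 153, 99, -279, -414, -450] -> [-450, -414, -279, 99, 153, 225, 306] -> [-443, -407, -272, 106, 160, 232, 313] -> [-443, -407, -272, 106, 160, 232, 313]
  [16, -14, -19, 16, 31, -49, 1, -44, 47, -43] -> [-144, 126, 171, -144, -279, 441, -9, 396, -423, 387] -> [441, 396, 387, 171, 126, -9, -144, -144, -279, -423] -> [-423, -279, -144, -144, -9, 126, 171, 387, 396, 441] -> [-416, -272, -137, -137, -2, 133, 178, 394, 403, 448] -> [-416, -272, -137, -2, 133, 178, 394, 403, 448]
  [-23, -22, 37, 11, -40, 27, -12] -> [207, 198, -333, -99, 360, -243, 108] -> [360, 207, 198, 108, -99, -243, -333] -> [-333, -243, -99, 108, 198, 207, 360] -> [-326, -236, -92, 115, 205, 214, 367] -> [-326, -236, -92, 115, 205, 214, 367]

[-173, 241, 259]; [-443, -407, -272, 106, 160, 232, 313]; [-416, -272, -137, -2, 133, 178, 394, 403, 448]; [-326, -236, -92, 115, 205, 214, 367]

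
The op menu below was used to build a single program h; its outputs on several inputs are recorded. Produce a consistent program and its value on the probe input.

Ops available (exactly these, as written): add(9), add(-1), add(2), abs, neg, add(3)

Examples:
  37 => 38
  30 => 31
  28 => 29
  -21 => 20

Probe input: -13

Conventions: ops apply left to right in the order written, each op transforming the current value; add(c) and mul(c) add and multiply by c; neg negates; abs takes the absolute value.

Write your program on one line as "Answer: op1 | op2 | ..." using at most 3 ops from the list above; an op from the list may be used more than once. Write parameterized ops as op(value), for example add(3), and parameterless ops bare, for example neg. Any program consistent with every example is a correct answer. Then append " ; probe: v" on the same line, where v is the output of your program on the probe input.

neg | add(-1) | abs ; probe: 12

Check, running the answer program on each example:
  37 -> -37 -> -38 -> 38
  30 -> -30 -> -31 -> 31
  28 -> -28 -> -29 -> 29
  -21 -> 21 -> 20 -> 20
  probe: -13 -> 13 -> 12 -> 12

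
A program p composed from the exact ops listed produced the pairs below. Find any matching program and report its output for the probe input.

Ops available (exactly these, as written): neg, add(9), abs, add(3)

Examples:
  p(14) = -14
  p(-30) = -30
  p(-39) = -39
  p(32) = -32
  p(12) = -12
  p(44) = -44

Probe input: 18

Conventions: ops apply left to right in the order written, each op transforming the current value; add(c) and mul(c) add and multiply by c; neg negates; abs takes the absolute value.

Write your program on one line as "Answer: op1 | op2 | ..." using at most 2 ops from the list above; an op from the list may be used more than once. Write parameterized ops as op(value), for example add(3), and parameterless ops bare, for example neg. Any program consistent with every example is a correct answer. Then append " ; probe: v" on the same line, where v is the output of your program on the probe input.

abs | neg ; probe: -18

Check, running the answer program on each example:
  14 -> 14 -> -14
  -30 -> 30 -> -30
  -39 -> 39 -> -39
  32 -> 32 -> -32
  12 -> 12 -> -12
  44 -> 44 -> -44
  probe: 18 -> 18 -> -18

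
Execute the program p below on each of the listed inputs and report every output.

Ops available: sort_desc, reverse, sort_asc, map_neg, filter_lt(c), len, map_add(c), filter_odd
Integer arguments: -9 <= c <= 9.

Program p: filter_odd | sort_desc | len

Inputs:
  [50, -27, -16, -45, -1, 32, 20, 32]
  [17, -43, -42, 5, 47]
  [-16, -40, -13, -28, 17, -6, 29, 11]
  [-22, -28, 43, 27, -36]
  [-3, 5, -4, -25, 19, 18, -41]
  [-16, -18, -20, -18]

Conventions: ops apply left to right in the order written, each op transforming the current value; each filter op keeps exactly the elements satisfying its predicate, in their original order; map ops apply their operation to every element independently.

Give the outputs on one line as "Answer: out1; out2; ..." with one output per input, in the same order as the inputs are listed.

3; 4; 4; 2; 5; 0

Execution, op by op:
  [50, -27, -16, -45, -1, 32, 20, 32] -> [-27, -45, -1] -> [-1, -27, -45] -> 3
  [17, -43, -42, 5, 47] -> [17, -43, 5, 47] -> [47, 17, 5, -43] -> 4
  [-16, -40, -13, -28, 17, -6, 29, 11] -> [-13, 17, 29, 11] -> [29, 17, 11, -13] -> 4
  [-22, -28, 43, 27, -36] -> [43, 27] -> [43, 27] -> 2
  [-3, 5, -4, -25, 19, 18, -41] -> [-3, 5, -25, 19, -41] -> [19, 5, -3, -25, -41] -> 5
  [-16, -18, -20, -18] -> [] -> [] -> 0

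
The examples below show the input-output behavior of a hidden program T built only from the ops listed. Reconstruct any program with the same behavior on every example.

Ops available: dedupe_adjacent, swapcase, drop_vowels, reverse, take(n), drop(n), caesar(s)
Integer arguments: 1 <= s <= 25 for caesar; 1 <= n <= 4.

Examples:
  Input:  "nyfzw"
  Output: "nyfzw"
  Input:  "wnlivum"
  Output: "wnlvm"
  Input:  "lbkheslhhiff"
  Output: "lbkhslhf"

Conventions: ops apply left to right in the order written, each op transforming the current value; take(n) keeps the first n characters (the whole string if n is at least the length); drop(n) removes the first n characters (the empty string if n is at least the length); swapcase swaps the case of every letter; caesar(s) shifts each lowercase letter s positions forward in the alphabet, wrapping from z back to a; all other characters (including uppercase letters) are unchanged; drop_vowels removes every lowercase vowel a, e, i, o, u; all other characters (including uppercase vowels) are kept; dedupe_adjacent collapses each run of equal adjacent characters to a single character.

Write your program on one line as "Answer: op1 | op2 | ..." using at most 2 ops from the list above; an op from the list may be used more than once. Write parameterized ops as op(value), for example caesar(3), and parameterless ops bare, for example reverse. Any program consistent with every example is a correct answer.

drop_vowels | dedupe_adjacent

Check, running the answer program on each example:
  "nyfzw" -> "nyfzw" -> "nyfzw"
  "wnlivum" -> "wnlvm" -> "wnlvm"
  "lbkheslhhiff" -> "lbkhslhhff" -> "lbkhslhf"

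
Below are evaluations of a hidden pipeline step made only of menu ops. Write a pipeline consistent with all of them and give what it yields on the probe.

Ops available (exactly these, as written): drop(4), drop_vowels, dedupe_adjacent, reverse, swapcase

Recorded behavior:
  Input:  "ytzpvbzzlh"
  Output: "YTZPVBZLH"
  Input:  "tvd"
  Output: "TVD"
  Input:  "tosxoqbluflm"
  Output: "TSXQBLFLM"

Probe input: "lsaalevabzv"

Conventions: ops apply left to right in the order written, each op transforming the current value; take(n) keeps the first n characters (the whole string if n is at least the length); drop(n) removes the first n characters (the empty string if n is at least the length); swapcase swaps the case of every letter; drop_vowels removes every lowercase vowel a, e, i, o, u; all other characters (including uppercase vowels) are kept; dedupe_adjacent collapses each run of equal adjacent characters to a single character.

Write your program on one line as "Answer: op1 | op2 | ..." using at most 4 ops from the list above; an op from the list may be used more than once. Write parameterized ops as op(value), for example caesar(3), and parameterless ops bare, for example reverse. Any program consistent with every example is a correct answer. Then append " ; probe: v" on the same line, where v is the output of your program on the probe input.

drop_vowels | dedupe_adjacent | swapcase ; probe: "LSLVBZV"

Check, running the answer program on each example:
  "ytzpvbzzlh" -> "ytzpvbzzlh" -> "ytzpvbzlh" -> "YTZPVBZLH"
  "tvd" -> "tvd" -> "tvd" -> "TVD"
  "tosxoqbluflm" -> "tsxqblflm" -> "tsxqblflm" -> "TSXQBLFLM"
  probe: "lsaalevabzv" -> "lslvbzv" -> "lslvbzv" -> "LSLVBZV"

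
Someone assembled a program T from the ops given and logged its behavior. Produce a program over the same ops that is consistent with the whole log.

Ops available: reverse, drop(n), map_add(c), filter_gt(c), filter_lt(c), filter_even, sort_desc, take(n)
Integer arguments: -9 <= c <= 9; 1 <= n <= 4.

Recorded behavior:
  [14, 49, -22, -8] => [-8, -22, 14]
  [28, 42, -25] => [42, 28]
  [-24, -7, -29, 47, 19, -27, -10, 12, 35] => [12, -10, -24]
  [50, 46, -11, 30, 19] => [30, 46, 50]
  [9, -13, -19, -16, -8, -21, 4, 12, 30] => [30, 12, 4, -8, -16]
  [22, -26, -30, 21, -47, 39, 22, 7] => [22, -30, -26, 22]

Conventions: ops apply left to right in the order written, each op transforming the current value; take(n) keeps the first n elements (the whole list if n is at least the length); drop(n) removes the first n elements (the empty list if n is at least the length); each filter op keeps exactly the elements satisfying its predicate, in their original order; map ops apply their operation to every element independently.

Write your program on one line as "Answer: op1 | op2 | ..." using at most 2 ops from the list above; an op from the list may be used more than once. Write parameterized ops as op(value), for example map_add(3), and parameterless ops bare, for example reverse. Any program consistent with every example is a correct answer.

filter_even | reverse

Check, running the answer program on each example:
  [14, 49, -22, -8] -> [14, -22, -8] -> [-8, -22, 14]
  [28, 42, -25] -> [28, 42] -> [42, 28]
  [-24, -7, -29, 47, 19, -27, -10, 12, 35] -> [-24, -10, 12] -> [12, -10, -24]
  [50, 46, -11, 30, 19] -> [50, 46, 30] -> [30, 46, 50]
  [9, -13, -19, -16, -8, -21, 4, 12, 30] -> [-16, -8, 4, 12, 30] -> [30, 12, 4, -8, -16]
  [22, -26, -30, 21, -47, 39, 22, 7] -> [22, -26, -30, 22] -> [22, -30, -26, 22]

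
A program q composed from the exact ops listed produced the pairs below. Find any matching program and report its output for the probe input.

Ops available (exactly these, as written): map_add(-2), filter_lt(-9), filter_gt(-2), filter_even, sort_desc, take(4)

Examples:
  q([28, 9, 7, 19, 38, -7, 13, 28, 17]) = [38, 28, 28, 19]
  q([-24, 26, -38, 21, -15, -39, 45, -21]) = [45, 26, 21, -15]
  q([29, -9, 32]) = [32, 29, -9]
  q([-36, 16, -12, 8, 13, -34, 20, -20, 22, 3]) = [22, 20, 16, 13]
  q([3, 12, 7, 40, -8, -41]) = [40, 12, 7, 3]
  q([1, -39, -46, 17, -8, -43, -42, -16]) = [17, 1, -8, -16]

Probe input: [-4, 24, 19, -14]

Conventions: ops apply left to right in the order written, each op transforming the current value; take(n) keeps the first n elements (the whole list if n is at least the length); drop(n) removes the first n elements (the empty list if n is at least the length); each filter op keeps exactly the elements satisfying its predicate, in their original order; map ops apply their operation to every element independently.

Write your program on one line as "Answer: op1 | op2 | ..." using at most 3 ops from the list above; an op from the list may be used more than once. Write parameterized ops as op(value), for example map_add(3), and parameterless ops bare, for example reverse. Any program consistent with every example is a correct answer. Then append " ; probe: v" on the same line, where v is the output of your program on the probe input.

sort_desc | take(4) ; probe: [24, 19, -4, -14]

Check, running the answer program on each example:
  [28, 9, 7, 19, 38, -7, 13, 28, 17] -> [38, 28, 28, 19, 17, 13, 9, 7, -7] -> [38, 28, 28, 19]
  [-24, 26, -38, 21, -15, -39, 45, -21] -> [45, 26, 21, -15, -21, -24, -38, -39] -> [45, 26, 21, -15]
  [29, -9, 32] -> [32, 29, -9] -> [32, 29, -9]
  [-36, 16, -12, 8, 13, -34, 20, -20, 22, 3] -> [22, 20, 16, 13, 8, 3, -12, -20, -34, -36] -> [22, 20, 16, 13]
  [3, 12, 7, 40, -8, -41] -> [40, 12, 7, 3, -8, -41] -> [40, 12, 7, 3]
  [1, -39, -46, 17, -8, -43, -42, -16] -> [17, 1, -8, -16, -39, -42, -43, -46] -> [17, 1, -8, -16]
  probe: [-4, 24, 19, -14] -> [24, 19, -4, -14] -> [24, 19, -4, -14]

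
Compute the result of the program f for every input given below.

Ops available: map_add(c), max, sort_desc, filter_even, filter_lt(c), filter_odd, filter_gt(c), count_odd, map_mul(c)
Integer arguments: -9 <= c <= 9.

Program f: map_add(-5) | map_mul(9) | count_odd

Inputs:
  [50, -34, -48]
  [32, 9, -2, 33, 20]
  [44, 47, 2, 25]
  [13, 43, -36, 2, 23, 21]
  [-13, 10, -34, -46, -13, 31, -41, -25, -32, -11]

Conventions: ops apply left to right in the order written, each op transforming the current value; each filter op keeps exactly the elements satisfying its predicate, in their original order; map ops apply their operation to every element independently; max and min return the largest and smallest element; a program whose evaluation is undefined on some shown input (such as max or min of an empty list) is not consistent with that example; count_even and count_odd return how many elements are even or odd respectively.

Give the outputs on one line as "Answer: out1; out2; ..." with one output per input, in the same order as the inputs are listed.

Execution, op by op:
  [50, -34, -48] -> [45, -39, -53] -> [405, -351, -477] -> 3
  [32, 9, -2, 33, 20] -> [27, 4, -7, 28, 15] -> [243, 36, -63, 252, 135] -> 3
  [44, 47, 2, 25] -> [39, 42, -3, 20] -> [351, 378, -27, 180] -> 2
  [13, 43, -36, 2, 23, 21] -> [8, 38, -41, -3, 18, 16] -> [72, 342, -369, -27, 162, 144] -> 2
  [-13, 10, -34, -46, -13, 31, -41, -25, -32, -11] -> [-18, 5, -39, -51, -18, 26, -46, -30, -37, -16] -> [-162, 45, -351, -459, -162, 234, -414, -270, -333, -144] -> 4

3; 3; 2; 2; 4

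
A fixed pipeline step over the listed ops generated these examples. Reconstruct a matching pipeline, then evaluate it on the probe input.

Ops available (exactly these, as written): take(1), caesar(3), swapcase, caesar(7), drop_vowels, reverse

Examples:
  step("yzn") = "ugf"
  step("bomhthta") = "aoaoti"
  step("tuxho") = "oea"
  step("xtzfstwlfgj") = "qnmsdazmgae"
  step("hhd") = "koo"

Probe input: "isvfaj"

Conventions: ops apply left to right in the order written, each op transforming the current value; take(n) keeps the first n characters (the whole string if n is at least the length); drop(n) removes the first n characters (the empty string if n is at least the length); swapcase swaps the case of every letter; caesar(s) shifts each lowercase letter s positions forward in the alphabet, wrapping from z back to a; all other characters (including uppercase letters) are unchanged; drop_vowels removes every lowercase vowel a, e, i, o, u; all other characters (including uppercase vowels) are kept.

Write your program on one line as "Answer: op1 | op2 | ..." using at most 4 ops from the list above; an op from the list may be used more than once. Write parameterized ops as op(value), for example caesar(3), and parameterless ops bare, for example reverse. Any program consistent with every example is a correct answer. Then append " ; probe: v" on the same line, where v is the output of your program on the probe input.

reverse | drop_vowels | caesar(7) ; probe: "qmcz"

Check, running the answer program on each example:
  "yzn" -> "nzy" -> "nzy" -> "ugf"
  "bomhthta" -> "aththmob" -> "ththmb" -> "aoaoti"
  "tuxho" -> "ohxut" -> "hxt" -> "oea"
  "xtzfstwlfgj" -> "jgflwtsfztx" -> "jgflwtsfztx" -> "qnmsdazmgae"
  "hhd" -> "dhh" -> "dhh" -> "koo"
  probe: "isvfaj" -> "jafvsi" -> "jfvs" -> "qmcz"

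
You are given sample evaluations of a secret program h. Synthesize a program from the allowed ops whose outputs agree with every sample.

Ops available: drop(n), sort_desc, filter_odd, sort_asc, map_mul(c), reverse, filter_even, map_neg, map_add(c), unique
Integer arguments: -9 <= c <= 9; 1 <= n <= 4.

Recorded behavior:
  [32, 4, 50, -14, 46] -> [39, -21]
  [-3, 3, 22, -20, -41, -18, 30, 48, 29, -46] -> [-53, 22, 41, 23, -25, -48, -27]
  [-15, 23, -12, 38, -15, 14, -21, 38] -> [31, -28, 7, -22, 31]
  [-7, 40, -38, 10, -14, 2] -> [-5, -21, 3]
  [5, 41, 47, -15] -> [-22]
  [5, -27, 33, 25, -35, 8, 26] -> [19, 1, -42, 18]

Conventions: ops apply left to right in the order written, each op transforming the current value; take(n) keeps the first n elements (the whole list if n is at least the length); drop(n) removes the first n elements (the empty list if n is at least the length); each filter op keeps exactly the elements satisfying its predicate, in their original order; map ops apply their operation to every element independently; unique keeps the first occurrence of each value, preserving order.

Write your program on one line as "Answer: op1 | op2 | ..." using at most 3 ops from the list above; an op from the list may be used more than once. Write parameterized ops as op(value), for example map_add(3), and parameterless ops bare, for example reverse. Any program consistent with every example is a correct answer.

drop(3) | reverse | map_add(-7)

Check, running the answer program on each example:
  [32, 4, 50, -14, 46] -> [-14, 46] -> [46, -14] -> [39, -21]
  [-3, 3, 22, -20, -41, -18, 30, 48, 29, -46] -> [-20, -41, -18, 30, 48, 29, -46] -> [-46, 29, 48, 30, -18, -41, -20] -> [-53, 22, 41, 23, -25, -48, -27]
  [-15, 23, -12, 38, -15, 14, -21, 38] -> [38, -15, 14, -21, 38] -> [38, -21, 14, -15, 38] -> [31, -28, 7, -22, 31]
  [-7, 40, -38, 10, -14, 2] -> [10, -14, 2] -> [2, -14, 10] -> [-5, -21, 3]
  [5, 41, 47, -15] -> [-15] -> [-15] -> [-22]
  [5, -27, 33, 25, -35, 8, 26] -> [25, -35, 8, 26] -> [26, 8, -35, 25] -> [19, 1, -42, 18]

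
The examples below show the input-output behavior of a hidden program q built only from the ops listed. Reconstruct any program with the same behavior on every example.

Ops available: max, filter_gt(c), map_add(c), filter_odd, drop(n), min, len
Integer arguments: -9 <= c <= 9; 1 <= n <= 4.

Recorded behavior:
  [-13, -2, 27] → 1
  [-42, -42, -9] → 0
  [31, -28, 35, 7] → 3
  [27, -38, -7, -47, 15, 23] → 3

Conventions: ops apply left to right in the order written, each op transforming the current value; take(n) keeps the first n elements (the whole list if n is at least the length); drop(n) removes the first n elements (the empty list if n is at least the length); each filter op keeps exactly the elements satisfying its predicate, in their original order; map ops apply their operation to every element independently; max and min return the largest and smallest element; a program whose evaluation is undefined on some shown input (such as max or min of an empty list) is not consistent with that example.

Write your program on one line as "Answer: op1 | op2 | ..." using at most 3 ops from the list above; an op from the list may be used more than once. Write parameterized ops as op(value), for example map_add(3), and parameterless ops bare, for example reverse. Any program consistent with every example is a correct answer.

map_add(5) | filter_gt(9) | len

Check, running the answer program on each example:
  [-13, -2, 27] -> [-8, 3, 32] -> [32] -> 1
  [-42, -42, -9] -> [-37, -37, -4] -> [] -> 0
  [31, -28, 35, 7] -> [36, -23, 40, 12] -> [36, 40, 12] -> 3
  [27, -38, -7, -47, 15, 23] -> [32, -33, -2, -42, 20, 28] -> [32, 20, 28] -> 3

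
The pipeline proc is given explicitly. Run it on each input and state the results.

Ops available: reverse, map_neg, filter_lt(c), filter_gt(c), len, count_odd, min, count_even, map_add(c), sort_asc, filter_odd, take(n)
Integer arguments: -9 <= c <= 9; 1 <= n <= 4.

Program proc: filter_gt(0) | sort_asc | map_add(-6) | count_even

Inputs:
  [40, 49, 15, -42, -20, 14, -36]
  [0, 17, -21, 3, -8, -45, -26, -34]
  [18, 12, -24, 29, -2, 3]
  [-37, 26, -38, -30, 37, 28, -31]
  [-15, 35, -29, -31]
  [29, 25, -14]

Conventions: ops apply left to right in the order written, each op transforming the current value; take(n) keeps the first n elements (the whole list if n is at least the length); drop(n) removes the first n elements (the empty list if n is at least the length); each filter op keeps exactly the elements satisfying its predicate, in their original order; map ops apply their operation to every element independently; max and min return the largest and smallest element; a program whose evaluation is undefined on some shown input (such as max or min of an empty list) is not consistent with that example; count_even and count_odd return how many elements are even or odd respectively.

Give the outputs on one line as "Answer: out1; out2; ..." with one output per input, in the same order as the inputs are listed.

2; 0; 2; 2; 0; 0

Execution, op by op:
  [40, 49, 15, -42, -20, 14, -36] -> [40, 49, 15, 14] -> [14, 15, 40, 49] -> [8, 9, 34, 43] -> 2
  [0, 17, -21, 3, -8, -45, -26, -34] -> [17, 3] -> [3, 17] -> [-3, 11] -> 0
  [18, 12, -24, 29, -2, 3] -> [18, 12, 29, 3] -> [3, 12, 18, 29] -> [-3, 6, 12, 23] -> 2
  [-37, 26, -38, -30, 37, 28, -31] -> [26, 37, 28] -> [26, 28, 37] -> [20, 22, 31] -> 2
  [-15, 35, -29, -31] -> [35] -> [35] -> [29] -> 0
  [29, 25, -14] -> [29, 25] -> [25, 29] -> [19, 23] -> 0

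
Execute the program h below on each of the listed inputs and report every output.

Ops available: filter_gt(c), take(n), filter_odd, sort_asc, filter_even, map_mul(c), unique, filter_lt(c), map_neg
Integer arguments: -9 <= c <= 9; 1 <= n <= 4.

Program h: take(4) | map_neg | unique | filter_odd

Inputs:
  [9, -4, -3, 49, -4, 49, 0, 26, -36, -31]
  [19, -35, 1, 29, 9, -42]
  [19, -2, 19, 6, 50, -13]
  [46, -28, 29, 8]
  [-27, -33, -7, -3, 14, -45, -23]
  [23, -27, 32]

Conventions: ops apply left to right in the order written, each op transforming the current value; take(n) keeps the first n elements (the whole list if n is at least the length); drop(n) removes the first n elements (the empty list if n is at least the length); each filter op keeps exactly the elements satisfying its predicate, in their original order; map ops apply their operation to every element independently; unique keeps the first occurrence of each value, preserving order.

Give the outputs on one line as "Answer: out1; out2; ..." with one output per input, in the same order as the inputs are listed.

Execution, op by op:
  [9, -4, -3, 49, -4, 49, 0, 26, -36, -31] -> [9, -4, -3, 49] -> [-9, 4, 3, -49] -> [-9, 4, 3, -49] -> [-9, 3, -49]
  [19, -35, 1, 29, 9, -42] -> [19, -35, 1, 29] -> [-19, 35, -1, -29] -> [-19, 35, -1, -29] -> [-19, 35, -1, -29]
  [19, -2, 19, 6, 50, -13] -> [19, -2, 19, 6] -> [-19, 2, -19, -6] -> [-19, 2, -6] -> [-19]
  [46, -28, 29, 8] -> [46, -28, 29, 8] -> [-46, 28, -29, -8] -> [-46, 28, -29, -8] -> [-29]
  [-27, -33, -7, -3, 14, -45, -23] -> [-27, -33, -7, -3] -> [27, 33, 7, 3] -> [27, 33, 7, 3] -> [27, 33, 7, 3]
  [23, -27, 32] -> [23, -27, 32] -> [-23, 27, -32] -> [-23, 27, -32] -> [-23, 27]

[-9, 3, -49]; [-19, 35, -1, -29]; [-19]; [-29]; [27, 33, 7, 3]; [-23, 27]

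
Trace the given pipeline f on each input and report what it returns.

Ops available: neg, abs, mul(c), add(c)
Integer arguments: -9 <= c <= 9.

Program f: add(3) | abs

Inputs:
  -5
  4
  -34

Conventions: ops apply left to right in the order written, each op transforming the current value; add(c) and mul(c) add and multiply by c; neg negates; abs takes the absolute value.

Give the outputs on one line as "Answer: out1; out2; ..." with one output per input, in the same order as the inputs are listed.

Execution, op by op:
  -5 -> -2 -> 2
  4 -> 7 -> 7
  -34 -> -31 -> 31

2; 7; 31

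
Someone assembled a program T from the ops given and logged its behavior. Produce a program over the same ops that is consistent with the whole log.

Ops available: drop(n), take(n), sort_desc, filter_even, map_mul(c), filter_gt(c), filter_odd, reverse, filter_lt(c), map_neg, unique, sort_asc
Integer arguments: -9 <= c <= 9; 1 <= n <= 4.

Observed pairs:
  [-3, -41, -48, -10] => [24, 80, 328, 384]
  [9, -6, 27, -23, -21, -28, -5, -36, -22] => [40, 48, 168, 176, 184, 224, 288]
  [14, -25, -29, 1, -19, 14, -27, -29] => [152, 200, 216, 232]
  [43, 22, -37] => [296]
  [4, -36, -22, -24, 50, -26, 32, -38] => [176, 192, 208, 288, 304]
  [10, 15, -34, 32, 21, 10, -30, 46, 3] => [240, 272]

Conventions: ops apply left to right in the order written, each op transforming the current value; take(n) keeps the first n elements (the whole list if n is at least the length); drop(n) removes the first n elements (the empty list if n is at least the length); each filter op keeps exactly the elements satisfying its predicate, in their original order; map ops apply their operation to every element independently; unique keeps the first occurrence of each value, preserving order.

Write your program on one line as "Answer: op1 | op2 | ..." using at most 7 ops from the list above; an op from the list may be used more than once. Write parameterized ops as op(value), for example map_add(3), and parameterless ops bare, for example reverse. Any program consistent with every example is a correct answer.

map_mul(8) | filter_lt(1) | sort_asc | unique | map_neg | reverse

Check, running the answer program on each example:
  [-3, -41, -48, -10] -> [-24, -328, -384, -80] -> [-24, -328, -384, -80] -> [-384, -328, -80, -24] -> [-384, -328, -80, -24] -> [384, 328, 80, 24] -> [24, 80, 328, 384]
  [9, -6, 27, -23, -21, -28, -5, -36, -22] -> [72, -48, 216, -184, -168, -224, -40, -288, -176] -> [-48, -184, -168, -224, -40, -288, -176] -> [-288, -224, -184, -176, -168, -48, -40] -> [-288, -224, -184, -176, -168, -48, -40] -> [288, 224, 184, 176, 168, 48, 40] -> [40, 48, 168, 176, 184, 224, 288]
  [14, -25, -29, 1, -19, 14, -27, -29] -> [112, -200, -232, 8, -152, 112, -216, -232] -> [-200, -232, -152, -216, -232] -> [-232, -232, -216, -200, -152] -> [-232, -216, -200, -152] -> [232, 216, 200, 152] -> [152, 200, 216, 232]
  [43, 22, -37] -> [344, 176, -296] -> [-296] -> [-296] -> [-296] -> [296] -> [296]
  [4, -36, -22, -24, 50, -26, 32, -38] -> [32, -288, -176, -192, 400, -208, 256, -304] -> [-288, -176, -192, -208, -304] -> [-304, -288, -208, -192, -176] -> [-304, -288, -208, -192, -176] -> [304, 288, 208, 192, 176] -> [176, 192, 208, 288, 304]
  [10, 15, -34, 32, 21, 10, -30, 46, 3] -> [80, 120, -272, 256, 168, 80, -240, 368, 24] -> [-272, -240] -> [-272, -240] -> [-272, -240] -> [272, 240] -> [240, 272]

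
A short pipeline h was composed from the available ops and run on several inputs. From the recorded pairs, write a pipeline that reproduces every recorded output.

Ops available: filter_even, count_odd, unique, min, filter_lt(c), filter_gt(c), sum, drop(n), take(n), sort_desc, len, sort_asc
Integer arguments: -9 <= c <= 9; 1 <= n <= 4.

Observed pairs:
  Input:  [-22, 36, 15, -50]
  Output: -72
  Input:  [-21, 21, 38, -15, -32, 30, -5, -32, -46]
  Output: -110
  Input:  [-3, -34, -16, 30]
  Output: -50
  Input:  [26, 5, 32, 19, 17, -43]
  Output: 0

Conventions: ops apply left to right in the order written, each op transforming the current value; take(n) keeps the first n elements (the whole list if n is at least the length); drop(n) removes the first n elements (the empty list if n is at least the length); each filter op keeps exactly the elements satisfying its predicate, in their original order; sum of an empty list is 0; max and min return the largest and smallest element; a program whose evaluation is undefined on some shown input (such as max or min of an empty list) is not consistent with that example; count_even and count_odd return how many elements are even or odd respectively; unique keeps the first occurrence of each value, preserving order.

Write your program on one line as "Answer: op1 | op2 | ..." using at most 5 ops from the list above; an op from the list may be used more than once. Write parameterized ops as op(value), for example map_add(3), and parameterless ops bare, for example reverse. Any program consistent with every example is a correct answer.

filter_even | sort_desc | filter_lt(-1) | sum

Check, running the answer program on each example:
  [-22, 36, 15, -50] -> [-22, 36, -50] -> [36, -22, -50] -> [-22, -50] -> -72
  [-21, 21, 38, -15, -32, 30, -5, -32, -46] -> [38, -32, 30, -32, -46] -> [38, 30, -32, -32, -46] -> [-32, -32, -46] -> -110
  [-3, -34, -16, 30] -> [-34, -16, 30] -> [30, -16, -34] -> [-16, -34] -> -50
  [26, 5, 32, 19, 17, -43] -> [26, 32] -> [32, 26] -> [] -> 0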